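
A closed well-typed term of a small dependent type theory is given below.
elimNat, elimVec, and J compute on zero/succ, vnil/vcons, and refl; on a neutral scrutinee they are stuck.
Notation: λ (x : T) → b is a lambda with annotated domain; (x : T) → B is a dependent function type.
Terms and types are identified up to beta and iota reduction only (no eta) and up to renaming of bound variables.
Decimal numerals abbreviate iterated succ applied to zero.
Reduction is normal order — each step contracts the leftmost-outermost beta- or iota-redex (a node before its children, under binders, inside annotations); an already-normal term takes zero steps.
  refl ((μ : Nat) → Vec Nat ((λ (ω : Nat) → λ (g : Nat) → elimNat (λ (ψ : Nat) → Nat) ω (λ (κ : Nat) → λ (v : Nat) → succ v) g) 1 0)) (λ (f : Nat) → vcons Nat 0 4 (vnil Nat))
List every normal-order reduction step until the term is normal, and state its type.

reduction (normal order):
  refl ((μ : Nat) → Vec Nat ((λ (ω : Nat) → λ (g : Nat) → elimNat (λ (ψ : Nat) → Nat) ω (λ (κ : Nat) → λ (v : Nat) → succ v) g) 1 0)) (λ (f : Nat) → vcons Nat 0 4 (vnil Nat))
  ~> refl ((μ : Nat) → Vec Nat ((λ (ω : Nat) → elimNat (λ (g : Nat) → Nat) 1 (λ (ψ : Nat) → λ (κ : Nat) → succ κ) ω) 0)) (λ (v : Nat) → vcons Nat 0 4 (vnil Nat))
  ~> refl ((μ : Nat) → Vec Nat (elimNat (λ (ω : Nat) → Nat) 1 (λ (g : Nat) → λ (ψ : Nat) → succ ψ) 0)) (λ (κ : Nat) → vcons Nat 0 4 (vnil Nat))
  ~> refl ((μ : Nat) → Vec Nat 1) (λ (ω : Nat) → vcons Nat 0 4 (vnil Nat))
inferred type:
  Eq ((μ : Nat) → Vec Nat 1) (λ (ω : Nat) → vcons Nat 0 4 (vnil Nat)) (λ (g : Nat) → vcons Nat 0 4 (vnil Nat))


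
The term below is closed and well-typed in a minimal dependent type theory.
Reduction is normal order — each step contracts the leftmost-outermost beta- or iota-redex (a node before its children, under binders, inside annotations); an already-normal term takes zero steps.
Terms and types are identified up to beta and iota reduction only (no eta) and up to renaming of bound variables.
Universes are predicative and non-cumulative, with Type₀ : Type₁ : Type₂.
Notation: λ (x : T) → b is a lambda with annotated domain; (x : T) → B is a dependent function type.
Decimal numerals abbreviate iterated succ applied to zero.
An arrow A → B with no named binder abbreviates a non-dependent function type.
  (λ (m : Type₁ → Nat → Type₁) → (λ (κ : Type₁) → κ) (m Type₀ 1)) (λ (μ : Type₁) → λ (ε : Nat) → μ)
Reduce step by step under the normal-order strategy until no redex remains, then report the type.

normal-order reduction:
  (λ (m : Type₁ → Nat → Type₁) → (λ (κ : Type₁) → κ) (m Type₀ 1)) (λ (μ : Type₁) → λ (ε : Nat) → μ)
  ~> (λ (m : Type₁) → m) ((λ (κ : Type₁) → λ (μ : Nat) → κ) Type₀ 1)
  ~> (λ (m : Type₁) → λ (κ : Nat) → m) Type₀ 1
  ~> (λ (m : Nat) → Type₀) 1
  ~> Type₀
the term's type:
  Type₁


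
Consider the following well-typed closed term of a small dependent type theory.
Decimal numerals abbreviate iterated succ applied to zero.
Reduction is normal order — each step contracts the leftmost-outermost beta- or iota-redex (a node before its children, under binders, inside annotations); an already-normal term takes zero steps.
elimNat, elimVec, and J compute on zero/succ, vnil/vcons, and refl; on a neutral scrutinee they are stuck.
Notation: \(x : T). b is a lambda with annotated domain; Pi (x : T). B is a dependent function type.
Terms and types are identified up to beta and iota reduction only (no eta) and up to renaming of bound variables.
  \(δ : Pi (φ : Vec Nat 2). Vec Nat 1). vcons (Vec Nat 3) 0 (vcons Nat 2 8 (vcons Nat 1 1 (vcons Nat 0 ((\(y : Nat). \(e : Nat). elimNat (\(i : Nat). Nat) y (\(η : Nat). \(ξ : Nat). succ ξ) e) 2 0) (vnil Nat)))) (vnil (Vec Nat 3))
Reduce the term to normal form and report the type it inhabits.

normal form:
  \(δ : Pi (φ : Vec Nat 2). Vec Nat 1). vcons (Vec Nat 3) 0 (vcons Nat 2 8 (vcons Nat 1 1 (vcons Nat 0 2 (vnil Nat)))) (vnil (Vec Nat 3))
the term's type:
  Pi (δ : Pi (φ : Vec Nat 2). Vec Nat 1). Vec (Vec Nat 3) 1
observation: the first redex contracted is a beta-redex; the normal form is reached in 3 normal-order steps.


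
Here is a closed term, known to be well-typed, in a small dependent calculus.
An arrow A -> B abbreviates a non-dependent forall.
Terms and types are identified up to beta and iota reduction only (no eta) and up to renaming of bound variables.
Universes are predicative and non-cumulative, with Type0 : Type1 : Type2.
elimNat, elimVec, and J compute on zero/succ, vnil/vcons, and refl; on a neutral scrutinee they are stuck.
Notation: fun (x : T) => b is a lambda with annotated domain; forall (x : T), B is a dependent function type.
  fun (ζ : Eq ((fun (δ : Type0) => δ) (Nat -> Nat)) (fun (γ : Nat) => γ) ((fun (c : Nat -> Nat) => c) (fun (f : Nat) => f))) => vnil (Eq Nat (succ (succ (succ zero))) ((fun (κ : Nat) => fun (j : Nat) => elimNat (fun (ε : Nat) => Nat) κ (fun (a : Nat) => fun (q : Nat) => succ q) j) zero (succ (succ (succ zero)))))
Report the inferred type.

type:
  Eq (Nat -> Nat) (fun (ζ : Nat) => ζ) (fun (δ : Nat) => δ) -> Vec (Eq Nat (succ (succ (succ zero))) (succ (succ (succ zero)))) zero


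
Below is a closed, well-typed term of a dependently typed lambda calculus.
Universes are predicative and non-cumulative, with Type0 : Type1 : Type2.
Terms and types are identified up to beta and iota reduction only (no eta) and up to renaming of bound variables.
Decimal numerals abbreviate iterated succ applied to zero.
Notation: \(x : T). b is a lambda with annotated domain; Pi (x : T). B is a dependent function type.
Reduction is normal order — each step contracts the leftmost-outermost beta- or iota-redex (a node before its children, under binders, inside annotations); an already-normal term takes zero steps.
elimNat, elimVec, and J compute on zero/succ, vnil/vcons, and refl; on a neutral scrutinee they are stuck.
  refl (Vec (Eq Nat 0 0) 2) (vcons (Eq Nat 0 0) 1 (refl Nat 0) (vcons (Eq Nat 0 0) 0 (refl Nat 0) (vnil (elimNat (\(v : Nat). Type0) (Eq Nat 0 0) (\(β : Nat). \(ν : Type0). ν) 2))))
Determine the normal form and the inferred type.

reduced normal form:
  refl (Vec (Eq Nat 0 0) 2) (vcons (Eq Nat 0 0) 1 (refl Nat 0) (vcons (Eq Nat 0 0) 0 (refl Nat 0) (vnil (Eq Nat 0 0))))
inferred type:
  Eq (Vec (Eq Nat 0 0) 2) (vcons (Eq Nat 0 0) 1 (refl Nat 0) (vcons (Eq Nat 0 0) 0 (refl Nat 0) (vnil (Eq Nat 0 0)))) (vcons (Eq Nat 0 0) 1 (refl Nat 0) (vcons (Eq Nat 0 0) 0 (refl Nat 0) (vnil (Eq Nat 0 0))))
observation: contracting an elimNat iota-redex first, the term normalizes in 7 steps.


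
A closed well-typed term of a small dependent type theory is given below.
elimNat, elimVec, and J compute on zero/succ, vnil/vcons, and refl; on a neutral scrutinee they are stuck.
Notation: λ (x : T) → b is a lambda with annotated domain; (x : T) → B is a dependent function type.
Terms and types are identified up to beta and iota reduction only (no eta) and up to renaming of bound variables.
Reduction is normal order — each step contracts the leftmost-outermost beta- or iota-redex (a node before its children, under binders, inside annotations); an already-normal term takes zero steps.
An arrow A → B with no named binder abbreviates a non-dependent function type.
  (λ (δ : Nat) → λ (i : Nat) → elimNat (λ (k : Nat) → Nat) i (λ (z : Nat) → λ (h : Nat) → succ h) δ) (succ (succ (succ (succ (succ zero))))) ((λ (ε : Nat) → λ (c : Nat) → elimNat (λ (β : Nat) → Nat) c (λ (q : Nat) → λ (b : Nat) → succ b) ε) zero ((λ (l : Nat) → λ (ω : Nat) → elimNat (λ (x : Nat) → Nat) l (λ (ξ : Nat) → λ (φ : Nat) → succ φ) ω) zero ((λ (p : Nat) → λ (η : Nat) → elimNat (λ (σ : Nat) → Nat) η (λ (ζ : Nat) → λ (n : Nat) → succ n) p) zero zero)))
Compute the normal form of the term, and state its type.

reduced normal form:
  succ (succ (succ (succ (succ zero))))
type:
  Nat


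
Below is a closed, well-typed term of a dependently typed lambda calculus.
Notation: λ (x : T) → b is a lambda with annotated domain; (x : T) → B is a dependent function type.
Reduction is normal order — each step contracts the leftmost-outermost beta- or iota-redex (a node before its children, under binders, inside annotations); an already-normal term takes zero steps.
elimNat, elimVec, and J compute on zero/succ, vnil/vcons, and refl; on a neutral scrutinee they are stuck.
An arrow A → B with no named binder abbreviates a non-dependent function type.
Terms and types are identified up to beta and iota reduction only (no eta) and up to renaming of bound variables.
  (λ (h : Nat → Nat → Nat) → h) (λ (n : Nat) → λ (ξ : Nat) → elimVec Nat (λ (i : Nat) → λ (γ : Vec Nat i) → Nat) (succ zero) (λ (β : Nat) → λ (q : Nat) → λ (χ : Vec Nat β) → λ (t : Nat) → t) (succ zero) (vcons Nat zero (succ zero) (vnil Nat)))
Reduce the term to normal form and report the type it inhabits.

resulting normal form:
  λ (h : Nat) → λ (n : Nat) → succ zero
the term's type:
  Nat → Nat → Nat


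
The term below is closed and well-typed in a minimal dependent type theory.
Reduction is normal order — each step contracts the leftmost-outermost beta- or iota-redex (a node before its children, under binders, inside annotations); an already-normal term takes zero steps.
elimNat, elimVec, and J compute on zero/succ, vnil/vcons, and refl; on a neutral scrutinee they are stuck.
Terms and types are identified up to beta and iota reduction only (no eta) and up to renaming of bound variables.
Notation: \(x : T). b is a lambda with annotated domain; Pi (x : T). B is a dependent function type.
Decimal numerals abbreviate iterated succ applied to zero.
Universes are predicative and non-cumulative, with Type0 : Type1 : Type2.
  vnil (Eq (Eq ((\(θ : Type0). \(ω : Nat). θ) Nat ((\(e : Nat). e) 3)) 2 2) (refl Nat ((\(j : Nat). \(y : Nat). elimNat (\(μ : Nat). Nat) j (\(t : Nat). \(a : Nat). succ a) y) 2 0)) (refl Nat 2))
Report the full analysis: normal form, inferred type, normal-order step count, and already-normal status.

normal form:
  vnil (Eq (Eq Nat 2 2) (refl Nat 2) (refl Nat 2))
inferred type:
  Vec (Eq (Eq Nat 2 2) (refl Nat 2) (refl Nat 2)) 0
steps to reach normal form (normal order): 5
already normal: no
first redex: a beta-redex


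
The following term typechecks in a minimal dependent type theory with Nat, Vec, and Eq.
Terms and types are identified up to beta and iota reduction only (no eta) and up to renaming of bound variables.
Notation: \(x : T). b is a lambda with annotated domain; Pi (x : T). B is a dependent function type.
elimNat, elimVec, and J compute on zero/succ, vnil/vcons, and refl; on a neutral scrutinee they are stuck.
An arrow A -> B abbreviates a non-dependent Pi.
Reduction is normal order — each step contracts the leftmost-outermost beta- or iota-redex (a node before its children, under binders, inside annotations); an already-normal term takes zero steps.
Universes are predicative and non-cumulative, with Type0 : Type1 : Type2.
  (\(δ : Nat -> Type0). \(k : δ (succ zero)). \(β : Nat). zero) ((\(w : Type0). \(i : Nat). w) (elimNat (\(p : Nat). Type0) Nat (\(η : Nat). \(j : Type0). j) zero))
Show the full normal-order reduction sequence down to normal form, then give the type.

normal-order reduction:
  (\(δ : Nat -> Type0). \(k : δ (succ zero)). \(β : Nat). zero) ((\(w : Type0). \(i : Nat). w) (elimNat (\(p : Nat). Type0) Nat (\(η : Nat). \(j : Type0). j) zero))
  ~> \(δ : (\(k : Type0). \(β : Nat). k) (elimNat (\(w : Nat). Type0) Nat (\(i : Nat). \(p : Type0). p) zero) (succ zero)). \(η : Nat). zero
  ~> \(δ : (\(k : Nat). elimNat (\(β : Nat). Type0) Nat (\(w : Nat). \(i : Type0). i) zero) (succ zero)). \(p : Nat). zero
  ~> \(δ : elimNat (\(k : Nat). Type0) Nat (\(β : Nat). \(w : Type0). w) zero). \(i : Nat). zero
  ~> \(δ : Nat). \(k : Nat). zero
inferred type:
  Nat -> Nat -> Nat


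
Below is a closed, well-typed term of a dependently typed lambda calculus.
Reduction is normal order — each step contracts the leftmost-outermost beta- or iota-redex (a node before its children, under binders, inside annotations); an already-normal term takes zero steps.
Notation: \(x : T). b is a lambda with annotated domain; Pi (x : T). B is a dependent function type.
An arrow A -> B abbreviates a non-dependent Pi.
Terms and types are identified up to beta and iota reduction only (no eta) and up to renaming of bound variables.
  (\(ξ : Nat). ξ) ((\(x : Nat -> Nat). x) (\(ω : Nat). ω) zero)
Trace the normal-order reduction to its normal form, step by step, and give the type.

normal-order reduction sequence:
  (\(ξ : Nat). ξ) ((\(x : Nat -> Nat). x) (\(ω : Nat). ω) zero)
  ~> (\(ξ : Nat -> Nat). ξ) (\(x : Nat). x) zero
  ~> (\(ξ : Nat). ξ) zero
  ~> zero
inferred type:
  Nat


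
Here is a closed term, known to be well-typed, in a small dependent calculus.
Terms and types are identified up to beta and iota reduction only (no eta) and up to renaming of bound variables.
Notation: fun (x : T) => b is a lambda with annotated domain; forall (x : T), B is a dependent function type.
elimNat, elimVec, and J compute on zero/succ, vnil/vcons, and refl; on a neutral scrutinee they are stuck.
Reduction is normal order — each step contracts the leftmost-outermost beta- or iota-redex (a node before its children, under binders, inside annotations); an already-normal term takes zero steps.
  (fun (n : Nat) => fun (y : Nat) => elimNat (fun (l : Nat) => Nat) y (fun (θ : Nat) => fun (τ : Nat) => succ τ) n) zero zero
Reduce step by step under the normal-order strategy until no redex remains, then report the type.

normal-order reduction sequence:
  (fun (n : Nat) => fun (y : Nat) => elimNat (fun (l : Nat) => Nat) y (fun (θ : Nat) => fun (τ : Nat) => succ τ) n) zero zero
  ~> (fun (n : Nat) => elimNat (fun (y : Nat) => Nat) n (fun (l : Nat) => fun (θ : Nat) => succ θ) zero) zero
  ~> elimNat (fun (n : Nat) => Nat) zero (fun (y : Nat) => fun (l : Nat) => succ l) zero
  ~> zero
the term's type:
  Nat


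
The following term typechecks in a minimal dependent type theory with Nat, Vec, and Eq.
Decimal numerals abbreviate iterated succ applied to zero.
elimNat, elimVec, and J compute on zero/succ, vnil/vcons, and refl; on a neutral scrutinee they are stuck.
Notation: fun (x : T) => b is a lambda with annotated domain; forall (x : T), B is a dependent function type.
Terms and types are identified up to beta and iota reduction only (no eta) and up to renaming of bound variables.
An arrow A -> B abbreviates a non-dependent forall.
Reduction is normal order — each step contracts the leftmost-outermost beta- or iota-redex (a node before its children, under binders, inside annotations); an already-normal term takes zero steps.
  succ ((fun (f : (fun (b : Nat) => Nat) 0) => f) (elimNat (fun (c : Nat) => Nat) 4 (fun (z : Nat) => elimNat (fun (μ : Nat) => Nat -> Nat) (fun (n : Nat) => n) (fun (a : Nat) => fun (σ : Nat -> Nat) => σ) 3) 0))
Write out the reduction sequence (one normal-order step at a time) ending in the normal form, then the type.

normal-order reduction:
  succ ((fun (f : (fun (b : Nat) => Nat) 0) => f) (elimNat (fun (c : Nat) => Nat) 4 (fun (z : Nat) => elimNat (fun (μ : Nat) => Nat -> Nat) (fun (n : Nat) => n) (fun (a : Nat) => fun (σ : Nat -> Nat) => σ) 3) 0))
  ~> succ (elimNat (fun (f : Nat) => Nat) 4 (fun (b : Nat) => elimNat (fun (c : Nat) => Nat -> Nat) (fun (z : Nat) => z) (fun (μ : Nat) => fun (n : Nat -> Nat) => n) 3) 0)
  ~> 5
the term's type:
  Nat


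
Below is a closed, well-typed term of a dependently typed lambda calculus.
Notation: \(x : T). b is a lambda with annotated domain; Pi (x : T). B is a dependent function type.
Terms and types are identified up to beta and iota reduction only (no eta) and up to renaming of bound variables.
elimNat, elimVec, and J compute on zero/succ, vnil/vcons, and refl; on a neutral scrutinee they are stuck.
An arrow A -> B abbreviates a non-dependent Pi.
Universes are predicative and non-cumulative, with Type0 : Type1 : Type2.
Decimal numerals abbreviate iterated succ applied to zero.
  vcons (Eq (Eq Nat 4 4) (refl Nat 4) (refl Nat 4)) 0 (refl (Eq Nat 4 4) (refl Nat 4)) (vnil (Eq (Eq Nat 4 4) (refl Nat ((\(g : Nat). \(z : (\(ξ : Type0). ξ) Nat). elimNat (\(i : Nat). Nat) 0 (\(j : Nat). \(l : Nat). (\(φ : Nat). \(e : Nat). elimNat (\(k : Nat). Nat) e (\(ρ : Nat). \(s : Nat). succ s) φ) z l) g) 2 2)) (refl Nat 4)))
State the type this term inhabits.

type:
  Vec (Eq (Eq Nat 4 4) (refl Nat 4) (refl Nat 4)) 1


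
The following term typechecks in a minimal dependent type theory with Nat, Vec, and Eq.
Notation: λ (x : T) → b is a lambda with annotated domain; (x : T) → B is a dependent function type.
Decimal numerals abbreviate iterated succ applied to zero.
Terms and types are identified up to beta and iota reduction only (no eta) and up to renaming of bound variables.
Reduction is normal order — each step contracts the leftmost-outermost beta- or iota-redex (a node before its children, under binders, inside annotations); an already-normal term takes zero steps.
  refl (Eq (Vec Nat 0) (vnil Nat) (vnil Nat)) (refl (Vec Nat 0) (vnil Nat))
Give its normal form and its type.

normal form:
  refl (Eq (Vec Nat 0) (vnil Nat) (vnil Nat)) (refl (Vec Nat 0) (vnil Nat))
type:
  Eq (Eq (Vec Nat 0) (vnil Nat) (vnil Nat)) (refl (Vec Nat 0) (vnil Nat)) (refl (Vec Nat 0) (vnil Nat))
observation: the term is already in normal form.


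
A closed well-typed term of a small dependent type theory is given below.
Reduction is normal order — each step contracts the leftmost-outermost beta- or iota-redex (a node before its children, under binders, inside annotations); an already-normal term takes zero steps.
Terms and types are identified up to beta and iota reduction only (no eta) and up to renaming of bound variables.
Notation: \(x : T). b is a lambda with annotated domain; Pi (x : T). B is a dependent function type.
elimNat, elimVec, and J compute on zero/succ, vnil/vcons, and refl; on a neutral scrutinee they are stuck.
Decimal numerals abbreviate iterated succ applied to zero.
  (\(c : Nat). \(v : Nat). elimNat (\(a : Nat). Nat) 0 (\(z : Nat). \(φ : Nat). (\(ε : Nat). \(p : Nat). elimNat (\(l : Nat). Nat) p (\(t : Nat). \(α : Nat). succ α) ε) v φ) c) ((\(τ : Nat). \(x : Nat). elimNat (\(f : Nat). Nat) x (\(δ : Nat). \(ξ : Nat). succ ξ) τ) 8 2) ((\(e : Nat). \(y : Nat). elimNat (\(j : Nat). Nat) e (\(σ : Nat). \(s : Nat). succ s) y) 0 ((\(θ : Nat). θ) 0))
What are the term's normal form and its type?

reduced normal form:
  0
inferred type:
  Nat
observation: the term reaches its normal form after 67 normal-order steps.


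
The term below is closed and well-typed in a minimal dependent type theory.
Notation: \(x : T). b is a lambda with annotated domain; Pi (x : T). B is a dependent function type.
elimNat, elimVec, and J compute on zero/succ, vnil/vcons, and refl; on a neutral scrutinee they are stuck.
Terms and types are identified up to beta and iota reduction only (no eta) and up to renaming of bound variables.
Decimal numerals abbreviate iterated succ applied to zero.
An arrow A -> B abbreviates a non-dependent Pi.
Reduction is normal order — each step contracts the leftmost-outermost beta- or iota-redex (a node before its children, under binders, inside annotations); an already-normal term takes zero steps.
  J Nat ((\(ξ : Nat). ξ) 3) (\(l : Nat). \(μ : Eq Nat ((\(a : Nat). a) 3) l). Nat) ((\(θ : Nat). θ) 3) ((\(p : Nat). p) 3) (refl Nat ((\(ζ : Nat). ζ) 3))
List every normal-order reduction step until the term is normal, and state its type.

normal-order reduction sequence:
  J Nat ((\(ξ : Nat). ξ) 3) (\(l : Nat). \(μ : Eq Nat ((\(a : Nat). a) 3) l). Nat) ((\(θ : Nat). θ) 3) ((\(p : Nat). p) 3) (refl Nat ((\(ζ : Nat). ζ) 3))
  ~> (\(ξ : Nat). ξ) 3
  ~> 3
the term's type:
  Nat


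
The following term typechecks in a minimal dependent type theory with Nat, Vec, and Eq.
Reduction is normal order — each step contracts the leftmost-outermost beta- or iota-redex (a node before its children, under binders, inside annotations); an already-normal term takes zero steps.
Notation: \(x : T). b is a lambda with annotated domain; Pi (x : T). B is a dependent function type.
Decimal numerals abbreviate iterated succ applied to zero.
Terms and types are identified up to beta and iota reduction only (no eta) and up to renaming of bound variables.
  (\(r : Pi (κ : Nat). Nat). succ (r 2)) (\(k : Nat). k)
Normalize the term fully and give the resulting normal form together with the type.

resulting normal form:
  3
the term's type:
  Nat


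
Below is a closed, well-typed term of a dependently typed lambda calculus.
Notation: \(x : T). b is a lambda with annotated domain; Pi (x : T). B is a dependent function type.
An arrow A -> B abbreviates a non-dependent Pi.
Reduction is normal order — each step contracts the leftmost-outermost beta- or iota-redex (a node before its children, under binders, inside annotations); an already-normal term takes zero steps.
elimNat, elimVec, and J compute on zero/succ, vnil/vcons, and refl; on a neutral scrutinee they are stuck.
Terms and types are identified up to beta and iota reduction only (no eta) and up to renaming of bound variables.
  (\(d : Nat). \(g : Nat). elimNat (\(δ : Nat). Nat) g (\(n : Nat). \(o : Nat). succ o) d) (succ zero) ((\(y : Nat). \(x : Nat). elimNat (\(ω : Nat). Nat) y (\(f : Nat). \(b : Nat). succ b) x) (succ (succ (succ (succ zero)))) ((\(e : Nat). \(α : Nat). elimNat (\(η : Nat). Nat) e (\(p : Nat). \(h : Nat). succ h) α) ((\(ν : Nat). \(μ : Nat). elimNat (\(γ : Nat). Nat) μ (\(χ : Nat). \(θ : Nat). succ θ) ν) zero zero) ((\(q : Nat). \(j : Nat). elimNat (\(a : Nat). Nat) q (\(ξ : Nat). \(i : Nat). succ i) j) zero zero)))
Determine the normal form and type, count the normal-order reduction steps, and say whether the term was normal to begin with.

normal form:
  succ (succ (succ (succ (succ zero))))
inferred type:
  Nat
normal-order step count: 18
already normal: no
first contracted redex: a beta-redex


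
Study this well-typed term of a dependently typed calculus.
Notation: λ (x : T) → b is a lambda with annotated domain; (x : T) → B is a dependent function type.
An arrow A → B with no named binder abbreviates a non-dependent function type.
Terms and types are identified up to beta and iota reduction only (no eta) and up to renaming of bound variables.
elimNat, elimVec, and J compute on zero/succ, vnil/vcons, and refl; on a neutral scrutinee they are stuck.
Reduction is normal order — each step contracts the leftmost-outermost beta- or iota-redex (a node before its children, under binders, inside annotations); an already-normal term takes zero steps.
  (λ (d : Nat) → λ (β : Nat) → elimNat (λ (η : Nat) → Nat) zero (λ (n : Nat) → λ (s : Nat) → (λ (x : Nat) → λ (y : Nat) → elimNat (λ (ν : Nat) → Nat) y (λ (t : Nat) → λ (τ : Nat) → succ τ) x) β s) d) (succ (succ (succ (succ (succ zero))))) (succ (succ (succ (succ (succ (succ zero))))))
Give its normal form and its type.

reduced normal form:
  succ (succ (succ (succ (succ (succ (succ (succ (succ (succ (succ (succ (succ (succ (succ (succ (succ (succ (succ (succ (succ (succ (succ (succ (succ (succ (succ (succ (succ (succ zero)))))))))))))))))))))))))))))
the term's type:
  Nat
observation: contracting a beta-redex first, the term normalizes in 123 steps.


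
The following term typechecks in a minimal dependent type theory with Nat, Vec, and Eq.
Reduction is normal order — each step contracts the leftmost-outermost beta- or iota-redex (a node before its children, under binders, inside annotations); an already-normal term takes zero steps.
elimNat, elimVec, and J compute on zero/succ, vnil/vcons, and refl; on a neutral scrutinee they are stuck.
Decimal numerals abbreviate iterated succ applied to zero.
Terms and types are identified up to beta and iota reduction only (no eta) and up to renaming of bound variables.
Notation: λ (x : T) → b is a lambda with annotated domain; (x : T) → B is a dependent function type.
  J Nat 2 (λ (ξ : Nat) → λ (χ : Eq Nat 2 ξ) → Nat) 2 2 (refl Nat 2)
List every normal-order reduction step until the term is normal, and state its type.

normal-order reduction sequence:
  J Nat 2 (λ (ξ : Nat) → λ (χ : Eq Nat 2 ξ) → Nat) 2 2 (refl Nat 2)
  ~> 2
the term's type:
  Nat


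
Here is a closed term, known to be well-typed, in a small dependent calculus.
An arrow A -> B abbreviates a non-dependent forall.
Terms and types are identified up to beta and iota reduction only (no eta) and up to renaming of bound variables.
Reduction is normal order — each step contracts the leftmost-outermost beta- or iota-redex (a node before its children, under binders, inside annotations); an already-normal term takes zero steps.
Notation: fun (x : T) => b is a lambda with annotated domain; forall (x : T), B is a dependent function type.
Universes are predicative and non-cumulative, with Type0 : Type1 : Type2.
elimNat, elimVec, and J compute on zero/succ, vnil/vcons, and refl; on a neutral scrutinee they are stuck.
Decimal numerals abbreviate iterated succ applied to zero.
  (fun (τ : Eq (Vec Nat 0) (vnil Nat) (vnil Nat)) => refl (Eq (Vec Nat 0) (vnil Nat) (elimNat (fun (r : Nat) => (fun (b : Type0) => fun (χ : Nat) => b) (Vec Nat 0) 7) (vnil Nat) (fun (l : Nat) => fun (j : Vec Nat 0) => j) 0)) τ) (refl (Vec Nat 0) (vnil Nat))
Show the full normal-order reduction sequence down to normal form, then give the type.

normal-order reduction sequence:
  (fun (τ : Eq (Vec Nat 0) (vnil Nat) (vnil Nat)) => refl (Eq (Vec Nat 0) (vnil Nat) (elimNat (fun (r : Nat) => (fun (b : Type0) => fun (χ : Nat) => b) (Vec Nat 0) 7) (vnil Nat) (fun (l : Nat) => fun (j : Vec Nat 0) => j) 0)) τ) (refl (Vec Nat 0) (vnil Nat))
  ~> refl (Eq (Vec Nat 0) (vnil Nat) (elimNat (fun (τ : Nat) => (fun (r : Type0) => fun (b : Nat) => r) (Vec Nat 0) 7) (vnil Nat) (fun (χ : Nat) => fun (l : Vec Nat 0) => l) 0)) (refl (Vec Nat 0) (vnil Nat))
  ~> refl (Eq (Vec Nat 0) (vnil Nat) (vnil Nat)) (refl (Vec Nat 0) (vnil Nat))
inferred type:
  Eq (Eq (Vec Nat 0) (vnil Nat) (vnil Nat)) (refl (Vec Nat 0) (vnil Nat)) (refl (Vec Nat 0) (vnil Nat))


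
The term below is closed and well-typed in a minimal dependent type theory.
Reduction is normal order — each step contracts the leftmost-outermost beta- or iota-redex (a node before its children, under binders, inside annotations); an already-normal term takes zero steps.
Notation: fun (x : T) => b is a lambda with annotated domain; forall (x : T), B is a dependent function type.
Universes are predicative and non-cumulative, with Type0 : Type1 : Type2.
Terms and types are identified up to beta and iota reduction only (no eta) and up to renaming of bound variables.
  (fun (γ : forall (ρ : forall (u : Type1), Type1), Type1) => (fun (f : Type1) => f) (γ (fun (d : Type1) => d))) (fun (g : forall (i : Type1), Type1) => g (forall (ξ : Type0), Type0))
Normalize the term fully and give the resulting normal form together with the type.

resulting normal form:
  forall (γ : Type0), Type0
the term's type:
  Type1


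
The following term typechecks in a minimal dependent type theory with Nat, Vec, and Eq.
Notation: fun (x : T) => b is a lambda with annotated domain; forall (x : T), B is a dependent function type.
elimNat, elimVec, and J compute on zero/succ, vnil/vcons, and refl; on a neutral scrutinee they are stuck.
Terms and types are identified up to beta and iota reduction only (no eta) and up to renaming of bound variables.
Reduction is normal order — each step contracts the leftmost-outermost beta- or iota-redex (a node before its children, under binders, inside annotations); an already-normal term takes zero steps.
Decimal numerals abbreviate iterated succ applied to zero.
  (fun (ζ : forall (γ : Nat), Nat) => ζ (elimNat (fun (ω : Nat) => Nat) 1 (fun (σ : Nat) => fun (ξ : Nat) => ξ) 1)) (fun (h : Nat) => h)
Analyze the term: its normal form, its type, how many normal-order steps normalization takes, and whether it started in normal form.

normal form:
  1
inferred type:
  Nat
steps to reach normal form (normal order): 6
term was already normal: no
first redex: a beta-redex


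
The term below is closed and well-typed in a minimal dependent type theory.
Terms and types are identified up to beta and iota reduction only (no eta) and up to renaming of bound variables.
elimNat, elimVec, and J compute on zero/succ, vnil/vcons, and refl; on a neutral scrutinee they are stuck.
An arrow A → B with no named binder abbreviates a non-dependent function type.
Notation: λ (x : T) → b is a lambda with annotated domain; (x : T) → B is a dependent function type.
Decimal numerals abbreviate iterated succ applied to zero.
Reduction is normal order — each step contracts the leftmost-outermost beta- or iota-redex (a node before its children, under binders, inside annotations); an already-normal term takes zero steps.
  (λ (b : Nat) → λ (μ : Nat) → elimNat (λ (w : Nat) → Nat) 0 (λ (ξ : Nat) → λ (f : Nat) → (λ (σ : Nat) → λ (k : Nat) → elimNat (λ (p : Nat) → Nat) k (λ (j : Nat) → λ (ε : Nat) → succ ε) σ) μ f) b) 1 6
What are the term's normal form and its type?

normal form:
  6
type:
  Nat


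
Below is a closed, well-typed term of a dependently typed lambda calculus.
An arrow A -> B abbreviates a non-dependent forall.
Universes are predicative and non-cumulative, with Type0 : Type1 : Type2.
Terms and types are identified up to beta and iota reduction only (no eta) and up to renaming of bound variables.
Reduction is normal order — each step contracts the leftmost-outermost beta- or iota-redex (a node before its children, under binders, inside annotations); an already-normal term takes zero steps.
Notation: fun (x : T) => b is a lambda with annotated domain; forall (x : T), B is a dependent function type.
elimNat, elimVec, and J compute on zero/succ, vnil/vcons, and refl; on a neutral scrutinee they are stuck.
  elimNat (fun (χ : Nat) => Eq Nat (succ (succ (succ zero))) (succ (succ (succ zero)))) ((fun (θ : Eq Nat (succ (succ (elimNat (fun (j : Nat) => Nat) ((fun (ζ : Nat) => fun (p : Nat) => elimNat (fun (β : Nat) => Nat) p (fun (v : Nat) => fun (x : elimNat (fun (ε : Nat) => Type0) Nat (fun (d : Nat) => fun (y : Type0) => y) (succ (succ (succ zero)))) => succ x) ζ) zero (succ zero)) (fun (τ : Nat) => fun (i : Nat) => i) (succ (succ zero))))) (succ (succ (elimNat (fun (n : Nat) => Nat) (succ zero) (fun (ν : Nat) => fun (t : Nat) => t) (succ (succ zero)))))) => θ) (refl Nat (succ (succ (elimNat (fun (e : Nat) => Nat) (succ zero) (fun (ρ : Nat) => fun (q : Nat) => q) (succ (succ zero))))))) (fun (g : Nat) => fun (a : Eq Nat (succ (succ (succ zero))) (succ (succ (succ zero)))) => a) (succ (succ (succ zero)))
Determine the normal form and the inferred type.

reduced normal form:
  refl Nat (succ (succ (succ zero)))
the term's type:
  Eq Nat (succ (succ (succ zero))) (succ (succ (succ zero)))


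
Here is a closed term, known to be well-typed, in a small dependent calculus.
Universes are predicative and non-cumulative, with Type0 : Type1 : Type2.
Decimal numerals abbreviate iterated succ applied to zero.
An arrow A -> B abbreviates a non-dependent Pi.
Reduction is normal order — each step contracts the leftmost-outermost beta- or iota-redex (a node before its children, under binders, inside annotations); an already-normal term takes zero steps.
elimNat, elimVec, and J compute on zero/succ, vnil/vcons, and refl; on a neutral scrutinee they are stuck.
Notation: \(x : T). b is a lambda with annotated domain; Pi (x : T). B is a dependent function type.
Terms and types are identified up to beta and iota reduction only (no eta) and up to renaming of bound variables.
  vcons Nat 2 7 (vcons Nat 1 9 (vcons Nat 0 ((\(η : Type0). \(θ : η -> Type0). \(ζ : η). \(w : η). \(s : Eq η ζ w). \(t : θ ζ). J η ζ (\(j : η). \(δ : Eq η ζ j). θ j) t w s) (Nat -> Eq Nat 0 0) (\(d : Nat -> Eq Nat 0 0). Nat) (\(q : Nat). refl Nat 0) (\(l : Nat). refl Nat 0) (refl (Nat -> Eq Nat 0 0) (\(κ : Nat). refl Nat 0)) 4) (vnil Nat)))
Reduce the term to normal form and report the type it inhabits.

resulting normal form:
  vcons Nat 2 7 (vcons Nat 1 9 (vcons Nat 0 4 (vnil Nat)))
type:
  Vec Nat 3


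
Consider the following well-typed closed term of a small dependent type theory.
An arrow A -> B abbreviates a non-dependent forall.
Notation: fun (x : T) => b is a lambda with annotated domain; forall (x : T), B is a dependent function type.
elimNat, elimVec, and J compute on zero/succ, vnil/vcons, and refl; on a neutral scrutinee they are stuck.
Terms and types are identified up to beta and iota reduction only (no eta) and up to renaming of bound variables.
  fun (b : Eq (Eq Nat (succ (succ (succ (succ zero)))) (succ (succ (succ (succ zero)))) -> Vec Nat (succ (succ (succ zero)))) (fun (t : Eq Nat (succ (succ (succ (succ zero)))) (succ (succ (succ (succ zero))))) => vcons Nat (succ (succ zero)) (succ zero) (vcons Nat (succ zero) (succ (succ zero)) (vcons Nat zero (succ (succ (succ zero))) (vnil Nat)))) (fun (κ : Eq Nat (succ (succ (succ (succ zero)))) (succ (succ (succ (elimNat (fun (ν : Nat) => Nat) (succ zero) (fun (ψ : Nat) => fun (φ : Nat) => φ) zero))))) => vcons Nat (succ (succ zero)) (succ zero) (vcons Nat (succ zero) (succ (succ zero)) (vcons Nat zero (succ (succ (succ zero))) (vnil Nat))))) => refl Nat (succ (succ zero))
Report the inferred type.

inferred type:
  Eq (Eq Nat (succ (succ (succ (succ zero)))) (succ (succ (succ (succ zero)))) -> Vec Nat (succ (succ (succ zero)))) (fun (b : Eq Nat (succ (succ (succ (succ zero)))) (succ (succ (succ (succ zero))))) => vcons Nat (succ (succ zero)) (succ zero) (vcons Nat (succ zero) (succ (succ zero)) (vcons Nat zero (succ (succ (succ zero))) (vnil Nat)))) (fun (t : Eq Nat (succ (succ (succ (succ zero)))) (succ (succ (succ (succ zero))))) => vcons Nat (succ (succ zero)) (succ zero) (vcons Nat (succ zero) (succ (succ zero)) (vcons Nat zero (succ (succ (succ zero))) (vnil Nat)))) -> Eq Nat (succ (succ zero)) (succ (succ zero))


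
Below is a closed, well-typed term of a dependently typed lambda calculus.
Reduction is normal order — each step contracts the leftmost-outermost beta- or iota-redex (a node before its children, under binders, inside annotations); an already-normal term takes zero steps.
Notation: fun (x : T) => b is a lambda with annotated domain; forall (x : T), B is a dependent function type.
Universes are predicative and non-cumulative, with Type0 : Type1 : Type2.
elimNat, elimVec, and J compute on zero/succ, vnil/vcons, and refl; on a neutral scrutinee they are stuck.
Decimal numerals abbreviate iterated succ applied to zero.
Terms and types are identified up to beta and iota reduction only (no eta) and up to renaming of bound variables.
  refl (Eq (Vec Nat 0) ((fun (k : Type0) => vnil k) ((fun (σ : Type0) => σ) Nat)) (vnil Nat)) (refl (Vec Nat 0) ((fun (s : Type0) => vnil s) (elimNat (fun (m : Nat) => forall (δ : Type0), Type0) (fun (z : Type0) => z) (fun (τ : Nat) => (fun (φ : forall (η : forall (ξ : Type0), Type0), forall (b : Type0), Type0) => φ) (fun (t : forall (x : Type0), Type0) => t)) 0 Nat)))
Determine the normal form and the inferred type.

normal form:
  refl (Eq (Vec Nat 0) (vnil Nat) (vnil Nat)) (refl (Vec Nat 0) (vnil Nat))
inferred type:
  Eq (Eq (Vec Nat 0) (vnil Nat) (vnil Nat)) (refl (Vec Nat 0) (vnil Nat)) (refl (Vec Nat 0) (vnil Nat))
observation: the leftmost-outermost redex is a beta-redex, and normalization takes 5 steps.


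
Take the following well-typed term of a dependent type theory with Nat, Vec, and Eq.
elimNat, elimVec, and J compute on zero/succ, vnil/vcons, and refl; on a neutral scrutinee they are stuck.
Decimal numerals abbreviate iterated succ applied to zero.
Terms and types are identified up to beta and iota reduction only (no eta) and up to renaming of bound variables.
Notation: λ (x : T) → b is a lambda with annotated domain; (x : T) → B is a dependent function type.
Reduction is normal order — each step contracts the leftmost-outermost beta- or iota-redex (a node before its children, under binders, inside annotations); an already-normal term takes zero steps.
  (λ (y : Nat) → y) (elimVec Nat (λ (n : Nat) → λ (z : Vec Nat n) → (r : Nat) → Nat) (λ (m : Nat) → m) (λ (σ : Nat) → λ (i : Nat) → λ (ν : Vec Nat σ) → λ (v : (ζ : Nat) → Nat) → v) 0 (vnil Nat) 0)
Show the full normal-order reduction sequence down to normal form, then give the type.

normal-order reduction sequence:
  (λ (y : Nat) → y) (elimVec Nat (λ (n : Nat) → λ (z : Vec Nat n) → (r : Nat) → Nat) (λ (m : Nat) → m) (λ (σ : Nat) → λ (i : Nat) → λ (ν : Vec Nat σ) → λ (v : (ζ : Nat) → Nat) → v) 0 (vnil Nat) 0)
  ~> elimVec Nat (λ (y : Nat) → λ (n : Vec Nat y) → (z : Nat) → Nat) (λ (r : Nat) → r) (λ (m : Nat) → λ (σ : Nat) → λ (i : Vec Nat m) → λ (ν : (v : Nat) → Nat) → ν) 0 (vnil Nat) 0
  ~> (λ (y : Nat) → y) 0
  ~> 0
type:
  Nat


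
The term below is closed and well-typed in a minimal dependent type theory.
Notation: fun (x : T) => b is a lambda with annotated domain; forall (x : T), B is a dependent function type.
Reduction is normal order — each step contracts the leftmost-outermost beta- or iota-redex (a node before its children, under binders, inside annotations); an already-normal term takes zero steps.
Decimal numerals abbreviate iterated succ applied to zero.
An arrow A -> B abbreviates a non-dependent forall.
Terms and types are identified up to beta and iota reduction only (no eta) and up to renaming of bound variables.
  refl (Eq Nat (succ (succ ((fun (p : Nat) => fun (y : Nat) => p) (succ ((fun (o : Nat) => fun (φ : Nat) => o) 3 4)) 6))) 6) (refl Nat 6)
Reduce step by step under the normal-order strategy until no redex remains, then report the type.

normal-order reduction:
  refl (Eq Nat (succ (succ ((fun (p : Nat) => fun (y : Nat) => p) (succ ((fun (o : Nat) => fun (φ : Nat) => o) 3 4)) 6))) 6) (refl Nat 6)
  ~> refl (Eq Nat (succ (succ ((fun (p : Nat) => succ ((fun (y : Nat) => fun (o : Nat) => y) 3 4)) 6))) 6) (refl Nat 6)
  ~> refl (Eq Nat (succ (succ (succ ((fun (p : Nat) => fun (y : Nat) => p) 3 4)))) 6) (refl Nat 6)
  ~> refl (Eq Nat (succ (succ (succ ((fun (p : Nat) => 3) 4)))) 6) (refl Nat 6)
  ~> refl (Eq Nat 6 6) (refl Nat 6)
type:
  Eq (Eq Nat 6 6) (refl Nat 6) (refl Nat 6)


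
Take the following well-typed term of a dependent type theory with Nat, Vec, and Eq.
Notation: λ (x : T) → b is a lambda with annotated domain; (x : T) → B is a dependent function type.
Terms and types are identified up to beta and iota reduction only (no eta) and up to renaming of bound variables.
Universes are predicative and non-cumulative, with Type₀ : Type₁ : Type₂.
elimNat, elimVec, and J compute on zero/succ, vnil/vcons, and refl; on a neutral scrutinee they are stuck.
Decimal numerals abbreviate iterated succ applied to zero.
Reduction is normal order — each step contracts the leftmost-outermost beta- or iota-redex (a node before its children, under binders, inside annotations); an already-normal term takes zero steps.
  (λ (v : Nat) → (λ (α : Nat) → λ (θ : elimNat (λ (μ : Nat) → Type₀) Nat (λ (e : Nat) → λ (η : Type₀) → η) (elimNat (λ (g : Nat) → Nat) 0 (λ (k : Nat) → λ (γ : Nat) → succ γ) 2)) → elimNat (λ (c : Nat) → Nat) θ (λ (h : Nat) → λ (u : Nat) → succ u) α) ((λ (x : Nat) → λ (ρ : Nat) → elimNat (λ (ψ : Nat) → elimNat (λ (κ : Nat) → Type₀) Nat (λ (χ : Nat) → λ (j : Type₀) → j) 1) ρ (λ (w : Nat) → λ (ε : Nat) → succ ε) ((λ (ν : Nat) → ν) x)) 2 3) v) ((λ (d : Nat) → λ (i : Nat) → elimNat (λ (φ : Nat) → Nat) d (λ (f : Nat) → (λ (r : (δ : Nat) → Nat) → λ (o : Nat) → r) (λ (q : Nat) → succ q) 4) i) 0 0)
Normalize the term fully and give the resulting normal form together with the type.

normal form:
  5
type:
  Nat
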